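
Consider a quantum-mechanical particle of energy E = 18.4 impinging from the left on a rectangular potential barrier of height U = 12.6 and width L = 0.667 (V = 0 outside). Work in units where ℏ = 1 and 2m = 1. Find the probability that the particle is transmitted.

Above the barrier the interior wavenumber is k₂ = √(2m(E − U))/ℏ = 2.408, giving phase k₂L = 1.606.
T = [1 + U² sin²(k₂L) / (4E(E − U))]⁻¹ = 1/1.371 = 0.729.

T = 0.729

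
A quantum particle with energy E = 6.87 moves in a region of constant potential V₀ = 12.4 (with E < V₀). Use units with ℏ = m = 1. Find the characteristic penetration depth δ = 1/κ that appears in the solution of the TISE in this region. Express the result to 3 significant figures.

δ = 0.301

Since E < V₀ the TISE in this region is ψ'' = κ²ψ with κ = √(2m(V₀ − E))/ℏ.
κ = √(2 × 1 × 5.53) = 3.326. The penetration depth is δ = 1/κ = 0.301.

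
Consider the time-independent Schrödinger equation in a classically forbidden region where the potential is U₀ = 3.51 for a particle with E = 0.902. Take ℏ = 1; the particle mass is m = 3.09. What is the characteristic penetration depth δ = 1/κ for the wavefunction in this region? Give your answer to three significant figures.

Since E < U₀ the TISE in this region is ψ'' = κ²ψ with κ = √(2m(U₀ − E))/ℏ.
κ = √(2 × 3.09 × 2.608) = 4.015. The penetration depth is δ = 1/κ = 0.249.

δ = 0.249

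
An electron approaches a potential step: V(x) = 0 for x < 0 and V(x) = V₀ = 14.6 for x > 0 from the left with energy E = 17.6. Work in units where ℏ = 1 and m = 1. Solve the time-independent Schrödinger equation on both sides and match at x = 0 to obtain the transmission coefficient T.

On each side the TISE gives plane waves with k = √(2m(E − V))/ℏ: k₁ = √(2·1·17.6) = 5.933, k₂ = √(2·1·3) = 2.449.
Matching ψ and ψ′ at x = 0 gives r = (k₁ − k₂)/(k₁ + k₂), so R = r² = 0.1727 and T = 1 − R = 0.8273.

T = 0.827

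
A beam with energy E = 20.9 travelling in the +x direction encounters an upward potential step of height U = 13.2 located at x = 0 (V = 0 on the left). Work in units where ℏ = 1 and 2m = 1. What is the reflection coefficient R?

The wavenumbers are k₁ = √(2mE)/ℏ = 4.572 on the left and k₂ = √(2m(E − U))/ℏ = 2.775 on the right.
Matching ψ and ψ′ at x = 0 gives r = (k₁ − k₂)/(k₁ + k₂), so R = r² = 0.05982 and T = 1 − R = 0.9402.

R = 0.0598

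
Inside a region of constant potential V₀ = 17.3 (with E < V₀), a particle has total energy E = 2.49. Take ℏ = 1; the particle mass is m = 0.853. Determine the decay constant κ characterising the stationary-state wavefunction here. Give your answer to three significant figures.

Since E < V₀ the TISE in this region is ψ'' = κ²ψ with κ = √(2m(V₀ − E))/ℏ.
κ = √(2 × 0.853 × 14.81) = 5.027.

κ = 5.03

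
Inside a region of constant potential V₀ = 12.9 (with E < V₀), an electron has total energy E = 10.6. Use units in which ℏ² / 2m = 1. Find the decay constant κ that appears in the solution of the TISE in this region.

κ = 1.52

Since E < V₀ the TISE in this region is ψ'' = κ²ψ with κ = √(2m(V₀ − E))/ℏ.
κ = √(2 × 0.5 × 2.3) = 1.517.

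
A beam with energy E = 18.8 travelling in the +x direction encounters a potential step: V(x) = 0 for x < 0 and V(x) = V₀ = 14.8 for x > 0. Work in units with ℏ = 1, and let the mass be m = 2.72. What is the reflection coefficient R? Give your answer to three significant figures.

On each side the TISE gives plane waves with k = √(2m(E − V))/ℏ: k₁ = √(2·2.72·18.8) = 10.11, k₂ = √(2·2.72·4) = 4.665.
Matching ψ and ψ′ at x = 0 gives r = (k₁ − k₂)/(k₁ + k₂), so R = r² = 0.1359 and T = 1 − R = 0.8641.

R = 0.136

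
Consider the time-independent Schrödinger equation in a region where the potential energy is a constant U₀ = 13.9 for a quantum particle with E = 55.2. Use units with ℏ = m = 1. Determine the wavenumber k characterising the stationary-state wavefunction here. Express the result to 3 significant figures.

k = 9.09

With E > U₀ the solution is oscillatory, ψ ∝ e^{±ikx} with k = √(2m(E − U₀))/ℏ.
k = √(2 × 1 × 41.3) = 9.088.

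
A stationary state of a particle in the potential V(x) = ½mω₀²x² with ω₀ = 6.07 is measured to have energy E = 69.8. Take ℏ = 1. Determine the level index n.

n = 11

E_n = ℏω₀(n + ½) ⇒ n = E/(ℏω₀) − ½ = 69.8/6.07 − 0.5 = 10.999 → n = 11.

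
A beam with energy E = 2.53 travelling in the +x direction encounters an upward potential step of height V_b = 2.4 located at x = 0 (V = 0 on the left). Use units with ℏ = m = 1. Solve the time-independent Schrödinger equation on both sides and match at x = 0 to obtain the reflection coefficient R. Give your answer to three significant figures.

On each side the TISE gives plane waves with k = √(2m(E − V))/ℏ: k₁ = √(2·1·2.53) = 2.249, k₂ = √(2·1·0.13) = 0.5099.
Continuity of ψ and ψ′ at the step yields the reflection amplitude r = (k₁ − k₂)/(k₁ + k₂) = 0.6304; thus R = |r|² = 0.3974, T = 0.6026.

R = 0.397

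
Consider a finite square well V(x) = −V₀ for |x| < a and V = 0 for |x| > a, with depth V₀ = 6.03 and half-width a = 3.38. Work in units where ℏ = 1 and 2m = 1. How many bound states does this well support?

N = 6

Define the well-strength parameter z₀ = (a/ℏ)√(2mV₀) = 3.38 × √(2·0.5·6.03) = 8.300.
The even/odd transcendental equations gain one root per π/2 in z₀, giving N = 1 + ⌊2z₀/π⌋ = 1 + ⌊5.284⌋ = 6.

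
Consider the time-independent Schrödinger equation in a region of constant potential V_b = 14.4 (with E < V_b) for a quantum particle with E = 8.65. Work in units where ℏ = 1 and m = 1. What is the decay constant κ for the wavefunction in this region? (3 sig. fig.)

Since E < V_b the TISE in this region is ψ'' = κ²ψ with κ = √(2m(V_b − E))/ℏ.
κ = √(2 × 1 × 5.75) = 3.391.

κ = 3.39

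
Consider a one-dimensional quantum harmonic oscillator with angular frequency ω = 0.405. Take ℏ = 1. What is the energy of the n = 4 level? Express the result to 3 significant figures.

E = 1.82

The oscillator eigenvalues are E_n = ℏω(n + ½), so E_4 = 0.405 × 4.5 = 1.823.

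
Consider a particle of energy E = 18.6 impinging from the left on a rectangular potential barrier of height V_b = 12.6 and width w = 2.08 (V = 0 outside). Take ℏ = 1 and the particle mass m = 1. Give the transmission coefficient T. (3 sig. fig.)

E > V_b: inside the barrier k₂ = √(2m(E − V_b))/ℏ = 3.464, k₂w = 7.205.
Matching at both interfaces gives T⁻¹ = 1 + V_b² sin²(k₂w) / [4E(E − V_b)] = 1.226, hence T = 0.816.

T = 0.816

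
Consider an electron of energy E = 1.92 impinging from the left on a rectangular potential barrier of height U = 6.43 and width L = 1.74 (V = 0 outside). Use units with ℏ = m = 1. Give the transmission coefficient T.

Since E < U the interior solution is evanescent with decay constant κ = √(2m(U − E))/ℏ = 3.003.
κL = 5.226, sinh(κL) = 93.00.
The exact tunnelling result is T⁻¹ = 1 + U² sinh²(κL) / [4E(U − E)] = 10330, so T = 0.0000968.

T = 0.0000968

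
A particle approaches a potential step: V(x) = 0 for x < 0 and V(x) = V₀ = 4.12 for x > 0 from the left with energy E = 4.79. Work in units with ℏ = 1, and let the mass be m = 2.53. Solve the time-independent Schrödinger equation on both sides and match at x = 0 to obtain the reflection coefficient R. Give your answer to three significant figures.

R = 0.208

On each side the TISE gives plane waves with k = √(2m(E − V))/ℏ: k₁ = √(2·2.53·4.79) = 4.923, k₂ = √(2·2.53·0.67) = 1.841.
Matching ψ and ψ′ at x = 0 gives r = (k₁ − k₂)/(k₁ + k₂), so R = r² = 0.2076 and T = 1 − R = 0.7924.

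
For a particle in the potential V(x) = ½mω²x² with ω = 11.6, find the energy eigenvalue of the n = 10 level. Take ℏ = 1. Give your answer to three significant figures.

The oscillator eigenvalues are E_n = ℏω(n + ½), so E_10 = 11.6 × 10.5 = 121.8.

E = 122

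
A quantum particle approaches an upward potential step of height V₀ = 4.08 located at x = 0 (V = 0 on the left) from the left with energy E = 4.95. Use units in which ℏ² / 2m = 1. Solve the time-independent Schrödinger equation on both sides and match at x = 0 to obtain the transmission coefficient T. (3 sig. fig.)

T = 0.833

On each side the TISE gives plane waves with k = √(2m(E − V))/ℏ: k₁ = √(2·½·4.95) = 2.225, k₂ = √(2·½·0.87) = 0.9327.
Continuity of ψ and ψ′ at the step yields the reflection amplitude r = (k₁ − k₂)/(k₁ + k₂) = 0.4092; thus R = |r|² = 0.1675, T = 0.8325.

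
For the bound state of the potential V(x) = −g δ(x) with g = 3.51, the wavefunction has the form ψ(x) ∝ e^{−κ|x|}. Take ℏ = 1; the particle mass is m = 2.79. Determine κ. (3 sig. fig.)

Integrate −(ℏ²/2m)ψ'' − gδ(x)ψ = Eψ from −ε to +ε: the ψ'' term gives ψ'(0⁺) − ψ'(0⁻) and the δ term gives −(2mg/ℏ²)ψ(0).
With ψ ∝ e^{−κ|x|} this yields −2κ = −2mg/ℏ², so κ = mg/ℏ² = 9.793.

κ = 9.79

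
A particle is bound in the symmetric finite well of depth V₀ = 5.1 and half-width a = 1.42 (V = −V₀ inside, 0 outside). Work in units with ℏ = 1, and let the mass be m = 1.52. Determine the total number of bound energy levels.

Define the well-strength parameter z₀ = (a/ℏ)√(2mV₀) = 1.42 × √(2·1.52·5.1) = 5.591.
A new bound state (alternating even/odd) appears each time z₀ passes a multiple of π/2, so N = ⌊2z₀/π⌋ + 1 = ⌊3.560⌋ + 1 = 4.

N = 4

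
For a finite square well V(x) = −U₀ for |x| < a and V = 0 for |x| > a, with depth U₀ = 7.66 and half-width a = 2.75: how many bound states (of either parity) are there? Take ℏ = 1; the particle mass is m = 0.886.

The dimensionless depth is z₀ = a√(2mU₀)/ℏ = 2.75 × √(13.57) = 10.13.
A new bound state (alternating even/odd) appears each time z₀ passes a multiple of π/2, so N = ⌊2z₀/π⌋ + 1 = ⌊6.450⌋ + 1 = 7.

N = 7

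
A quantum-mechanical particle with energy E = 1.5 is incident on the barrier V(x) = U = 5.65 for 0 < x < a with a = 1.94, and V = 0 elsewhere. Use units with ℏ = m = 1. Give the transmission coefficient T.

T = 0.0000436

E < U: inside the barrier ψ ∝ e^{±κx} with κ = √(2m(U − E))/ℏ = 2.881.
κa = 5.589, sinh(κa) = 133.7.
The exact tunnelling result is T⁻¹ = 1 + U² sinh²(κa) / [4E(U − E)] = 22930, so T = 0.0000436.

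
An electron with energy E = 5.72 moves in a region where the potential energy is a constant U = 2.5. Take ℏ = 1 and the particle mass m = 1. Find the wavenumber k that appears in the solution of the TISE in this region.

With E > U the solution is oscillatory, ψ ∝ e^{±ikx} with k = √(2m(E − U))/ℏ.
k = √(2 × 1 × 3.22) = 2.538.

k = 2.54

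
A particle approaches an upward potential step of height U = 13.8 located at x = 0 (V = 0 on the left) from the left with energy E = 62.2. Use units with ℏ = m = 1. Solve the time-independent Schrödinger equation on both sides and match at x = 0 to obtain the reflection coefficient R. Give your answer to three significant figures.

R = 0.00392

The wavenumbers are k₁ = √(2mE)/ℏ = 11.15 on the left and k₂ = √(2m(E − U))/ℏ = 9.839 on the right.
Continuity of ψ and ψ′ at the step yields the reflection amplitude r = (k₁ − k₂)/(k₁ + k₂) = 0.06263; thus R = |r|² = 0.003923, T = 0.9961.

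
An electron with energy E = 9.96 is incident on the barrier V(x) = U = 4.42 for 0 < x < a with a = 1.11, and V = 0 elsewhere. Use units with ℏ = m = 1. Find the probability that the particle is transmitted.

T = 0.976

E > U: inside the barrier k₂ = √(2m(E − U))/ℏ = 3.329, k₂a = 3.695.
T = [1 + U² sin²(k₂a) / (4E(E − U))]⁻¹ = 1/1.024 = 0.976.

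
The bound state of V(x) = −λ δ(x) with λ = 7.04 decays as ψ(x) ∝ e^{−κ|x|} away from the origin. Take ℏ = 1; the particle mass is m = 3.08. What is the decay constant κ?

Integrating the TISE across x = 0 gives the cusp condition ψ'(0⁺) − ψ'(0⁻) = −(2mλ/ℏ²)ψ(0).
With ψ ∝ e^{−κ|x|} this yields −2κ = −2mλ/ℏ², so κ = mλ/ℏ² = 21.68.

κ = 21.7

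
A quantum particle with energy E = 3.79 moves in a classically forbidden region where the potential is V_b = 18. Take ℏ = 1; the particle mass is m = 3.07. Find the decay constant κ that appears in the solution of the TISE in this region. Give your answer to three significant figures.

Since E < V_b the TISE in this region is ψ'' = κ²ψ with κ = √(2m(V_b − E))/ℏ.
κ = √(2 × 3.07 × 14.21) = 9.341.

κ = 9.34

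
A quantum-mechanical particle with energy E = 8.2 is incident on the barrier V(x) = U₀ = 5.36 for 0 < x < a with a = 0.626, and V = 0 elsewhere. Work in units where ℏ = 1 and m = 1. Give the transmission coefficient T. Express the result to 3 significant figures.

Above the barrier the interior wavenumber is k₂ = √(2m(E − U₀))/ℏ = 2.383, giving phase k₂a = 1.492.
T = [1 + U₀² sin²(k₂a) / (4E(E − U₀))]⁻¹ = 1/1.307 = 0.765.

T = 0.765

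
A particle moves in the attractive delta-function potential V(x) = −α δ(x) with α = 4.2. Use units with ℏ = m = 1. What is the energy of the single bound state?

E = -8.82

For x ≠ 0 the bound state is ψ ∝ e^{−κ|x|}; integrating the TISE across the delta gives the cusp condition 2κ = 2mα/ℏ², so κ = 4.200.
Then E = −ℏ²κ²/(2m) = −mα²/(2ℏ²) = -8.820.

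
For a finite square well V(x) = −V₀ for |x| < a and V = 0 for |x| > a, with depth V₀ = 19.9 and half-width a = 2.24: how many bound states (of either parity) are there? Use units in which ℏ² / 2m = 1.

Define the well-strength parameter z₀ = (a/ℏ)√(2mV₀) = 2.24 × √(2·0.5·19.9) = 9.993.
The even/odd transcendental equations gain one root per π/2 in z₀, giving N = 1 + ⌊2z₀/π⌋ = 1 + ⌊6.361⌋ = 7.

N = 7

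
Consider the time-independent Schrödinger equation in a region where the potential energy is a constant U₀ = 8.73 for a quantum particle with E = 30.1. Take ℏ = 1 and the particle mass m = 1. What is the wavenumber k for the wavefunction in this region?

With E > U₀ the solution is oscillatory, ψ ∝ e^{±ikx} with k = √(2m(E − U₀))/ℏ.
k = √(2 × 1 × 21.37) = 6.538.

k = 6.54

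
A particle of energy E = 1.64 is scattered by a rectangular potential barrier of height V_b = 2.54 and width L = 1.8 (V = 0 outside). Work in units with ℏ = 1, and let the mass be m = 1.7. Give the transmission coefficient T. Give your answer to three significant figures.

E < V_b: inside the barrier ψ ∝ e^{±κx} with κ = √(2m(V_b − E))/ℏ = 1.749.
κL = 3.149, sinh(κL) = 11.63.
Matching ψ, ψ′ at both faces gives T = [1 + V_b² sinh²(κL) / (4E(V_b − E))]⁻¹ = 1/148.8 = 0.00672.

T = 0.00672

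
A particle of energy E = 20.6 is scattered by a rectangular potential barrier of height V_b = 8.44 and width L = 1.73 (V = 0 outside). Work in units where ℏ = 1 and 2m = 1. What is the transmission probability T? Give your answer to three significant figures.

T = 0.996

E > V_b: inside the barrier k₂ = √(2m(E − V_b))/ℏ = 3.487, k₂L = 6.033.
T = [1 + V_b² sin²(k₂L) / (4E(E − V_b))]⁻¹ = 1/1.004 = 0.996.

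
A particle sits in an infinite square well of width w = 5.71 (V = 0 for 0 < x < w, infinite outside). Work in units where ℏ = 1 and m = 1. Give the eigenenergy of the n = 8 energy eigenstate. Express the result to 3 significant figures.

The infinite-well eigenfunctions ψ_n = √(2/w) sin(nπx/w) vanish at both walls, giving E_n = n²π²ℏ²/(2mw²).
E_8 = 8² × π² / (2 × 1 × 5.71²) = 9.687.

E = 9.69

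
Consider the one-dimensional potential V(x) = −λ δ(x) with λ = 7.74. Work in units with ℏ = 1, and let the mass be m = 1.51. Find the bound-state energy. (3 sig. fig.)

The bound state is ψ(x) = √κ e^{−κ|x|}. The derivative jump ψ'(0⁺) − ψ'(0⁻) = −(2mλ/ℏ²)ψ(0) fixes κ = mλ/ℏ² = 11.69.
Then E = −ℏ²κ²/(2m) = −mλ²/(2ℏ²) = -45.23.

E = -45.2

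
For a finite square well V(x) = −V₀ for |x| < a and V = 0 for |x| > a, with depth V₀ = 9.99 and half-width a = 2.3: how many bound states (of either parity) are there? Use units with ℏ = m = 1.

N = 7

The dimensionless depth is z₀ = a√(2mV₀)/ℏ = 2.3 × √(19.98) = 10.28.
The even/odd transcendental equations gain one root per π/2 in z₀, giving N = 1 + ⌊2z₀/π⌋ = 1 + ⌊6.545⌋ = 7.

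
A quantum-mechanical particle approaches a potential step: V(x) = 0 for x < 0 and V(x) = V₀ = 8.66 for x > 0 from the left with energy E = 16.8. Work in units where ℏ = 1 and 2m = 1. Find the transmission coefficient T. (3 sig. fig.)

T = 0.968

On each side the TISE gives plane waves with k = √(2m(E − V))/ℏ: k₁ = √(2·½·16.8) = 4.099, k₂ = √(2·½·8.14) = 2.853.
Continuity of ψ and ψ′ at the step yields the reflection amplitude r = (k₁ − k₂)/(k₁ + k₂) = 0.1792; thus R = |r|² = 0.03211, T = 0.9679.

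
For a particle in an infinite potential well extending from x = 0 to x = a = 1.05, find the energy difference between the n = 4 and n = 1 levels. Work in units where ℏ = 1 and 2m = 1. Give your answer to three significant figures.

E_n = n²π²ℏ²/(2ma²), so ΔE = (4² − 1²) π²ℏ²/(2ma²).
ΔE = 15 × π² / (2 × 0.5 × 1.05²) = 134.3.

ΔE = 134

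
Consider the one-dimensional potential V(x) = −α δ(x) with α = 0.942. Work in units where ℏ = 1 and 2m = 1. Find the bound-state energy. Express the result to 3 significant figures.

E = -0.222

The bound state is ψ(x) = √κ e^{−κ|x|}. The derivative jump ψ'(0⁺) − ψ'(0⁻) = −(2mα/ℏ²)ψ(0) fixes κ = mα/ℏ² = 0.4710.
Then E = −ℏ²κ²/(2m) = −mα²/(2ℏ²) = -0.2218.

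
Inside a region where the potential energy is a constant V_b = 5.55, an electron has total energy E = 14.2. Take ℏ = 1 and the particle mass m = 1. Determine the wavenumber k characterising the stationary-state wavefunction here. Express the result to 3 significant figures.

With E > V_b the solution is oscillatory, ψ ∝ e^{±ikx} with k = √(2m(E − V_b))/ℏ.
k = √(2 × 1 × 8.65) = 4.159.

k = 4.16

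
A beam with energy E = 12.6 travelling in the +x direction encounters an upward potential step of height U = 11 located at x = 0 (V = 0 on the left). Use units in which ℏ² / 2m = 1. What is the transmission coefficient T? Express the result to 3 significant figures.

T = 0.775

The wavenumbers are k₁ = √(2mE)/ℏ = 3.550 on the left and k₂ = √(2m(E − U))/ℏ = 1.265 on the right.
Matching ψ and ψ′ at x = 0 gives r = (k₁ − k₂)/(k₁ + k₂), so R = r² = 0.2252 and T = 1 − R = 0.7748.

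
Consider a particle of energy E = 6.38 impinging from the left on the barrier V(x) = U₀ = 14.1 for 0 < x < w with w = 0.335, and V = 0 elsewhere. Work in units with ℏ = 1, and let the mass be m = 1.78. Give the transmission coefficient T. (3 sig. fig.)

T = 0.112

Since E < U₀ the interior solution is evanescent with decay constant κ = √(2m(U₀ − E))/ℏ = 5.242.
κw = 1.756, sinh(κw) = 2.809.
Matching ψ, ψ′ at both faces gives T = [1 + U₀² sinh²(κw) / (4E(U₀ − E))]⁻¹ = 1/8.962 = 0.112.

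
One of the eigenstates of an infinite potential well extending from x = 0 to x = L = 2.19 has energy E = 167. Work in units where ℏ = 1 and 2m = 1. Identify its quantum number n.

n = 9

From E_n = n²π²ℏ²/(2mL²) invert to n = √(2mL²E)/(πℏ).
n = (2.19/π) × √(2 × 0.5 × 167) = 9.008 → n = 9.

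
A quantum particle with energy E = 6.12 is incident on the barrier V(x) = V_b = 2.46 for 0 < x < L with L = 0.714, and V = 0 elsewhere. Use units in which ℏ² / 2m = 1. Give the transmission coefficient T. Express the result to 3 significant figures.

Above the barrier the interior wavenumber is k₂ = √(2m(E − V_b))/ℏ = 1.913, giving phase k₂L = 1.366.
Matching at both interfaces gives T⁻¹ = 1 + V_b² sin²(k₂L) / [4E(E − V_b)] = 1.065, hence T = 0.939.

T = 0.939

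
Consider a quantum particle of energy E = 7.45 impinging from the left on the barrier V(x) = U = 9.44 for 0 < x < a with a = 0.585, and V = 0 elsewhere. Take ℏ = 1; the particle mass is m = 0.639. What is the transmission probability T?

E < U: inside the barrier ψ ∝ e^{±κx} with κ = √(2m(U − E))/ℏ = 1.595.
κa = 0.9329, sinh(κa) = 1.074.
Matching ψ, ψ′ at both faces gives T = [1 + U² sinh²(κa) / (4E(U − E))]⁻¹ = 1/2.734 = 0.366.

T = 0.366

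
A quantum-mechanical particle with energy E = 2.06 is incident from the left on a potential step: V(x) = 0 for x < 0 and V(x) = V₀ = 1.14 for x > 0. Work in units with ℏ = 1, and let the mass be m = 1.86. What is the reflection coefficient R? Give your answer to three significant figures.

R = 0.0395

The wavenumbers are k₁ = √(2mE)/ℏ = 2.768 on the left and k₂ = √(2m(E − V₀))/ℏ = 1.850 on the right.
Matching ψ and ψ′ at x = 0 gives r = (k₁ − k₂)/(k₁ + k₂), so R = r² = 0.03954 and T = 1 − R = 0.9605.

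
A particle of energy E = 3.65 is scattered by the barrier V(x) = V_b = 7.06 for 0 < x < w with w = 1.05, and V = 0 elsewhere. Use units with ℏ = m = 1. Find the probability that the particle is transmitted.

T = 0.0165

Since E < V_b the interior solution is evanescent with decay constant κ = √(2m(V_b − E))/ℏ = 2.612.
κw = 2.742, sinh(κw) = 7.727.
Matching ψ, ψ′ at both faces gives T = [1 + V_b² sinh²(κw) / (4E(V_b − E))]⁻¹ = 1/60.78 = 0.0165.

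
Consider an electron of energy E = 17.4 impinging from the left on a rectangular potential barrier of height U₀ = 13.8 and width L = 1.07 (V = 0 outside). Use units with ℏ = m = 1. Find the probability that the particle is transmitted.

Above the barrier the interior wavenumber is k₂ = √(2m(E − U₀))/ℏ = 2.683, giving phase k₂L = 2.871.
T = [1 + U₀² sin²(k₂L) / (4E(E − U₀))]⁻¹ = 1/1.054 = 0.949.

T = 0.949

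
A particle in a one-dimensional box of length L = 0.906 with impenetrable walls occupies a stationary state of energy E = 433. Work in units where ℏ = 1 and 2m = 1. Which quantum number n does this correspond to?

For an infinite well E_n = n²π²ℏ²/(2mL²), so n = (L/πℏ)√(2mE).
n = (0.906/π) × √(2 × 0.5 × 433) = 6.001 → n = 6.

n = 6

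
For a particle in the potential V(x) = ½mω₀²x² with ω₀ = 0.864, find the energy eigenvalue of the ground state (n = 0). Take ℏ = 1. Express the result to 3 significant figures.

Using E_n = (n + ½)ℏω₀: E_0 = 0.5 × 0.864 = 0.4320.

E = 0.432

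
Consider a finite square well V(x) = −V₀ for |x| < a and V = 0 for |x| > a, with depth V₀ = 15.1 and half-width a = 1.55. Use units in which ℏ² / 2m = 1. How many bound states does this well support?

Define the well-strength parameter z₀ = (a/ℏ)√(2mV₀) = 1.55 × √(2·0.5·15.1) = 6.023.
A new bound state (alternating even/odd) appears each time z₀ passes a multiple of π/2, so N = ⌊2z₀/π⌋ + 1 = ⌊3.834⌋ + 1 = 4.

N = 4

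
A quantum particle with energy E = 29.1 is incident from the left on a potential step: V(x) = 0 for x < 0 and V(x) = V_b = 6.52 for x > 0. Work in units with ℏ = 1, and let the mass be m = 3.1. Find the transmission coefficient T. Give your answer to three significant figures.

T = 0.996

On each side the TISE gives plane waves with k = √(2m(E − V))/ℏ: k₁ = √(2·3.1·29.1) = 13.43, k₂ = √(2·3.1·22.58) = 11.83.
Matching ψ and ψ′ at x = 0 gives r = (k₁ − k₂)/(k₁ + k₂), so R = r² = 0.004011 and T = 1 − R = 0.9960.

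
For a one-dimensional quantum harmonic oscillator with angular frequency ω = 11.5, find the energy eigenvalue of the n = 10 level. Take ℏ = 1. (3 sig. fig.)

E = 121

The oscillator eigenvalues are E_n = ℏω(n + ½), so E_10 = 11.5 × 10.5 = 120.8.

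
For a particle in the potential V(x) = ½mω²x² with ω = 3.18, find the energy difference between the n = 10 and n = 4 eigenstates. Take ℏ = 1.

ΔE = 19.1

E_n = ℏω(n + ½), so ΔE = (10 − 4) ℏω = 6 × 3.18 = 19.08.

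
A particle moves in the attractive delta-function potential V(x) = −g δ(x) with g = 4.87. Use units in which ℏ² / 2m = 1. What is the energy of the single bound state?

The bound state is ψ(x) = √κ e^{−κ|x|}. The derivative jump ψ'(0⁺) − ψ'(0⁻) = −(2mg/ℏ²)ψ(0) fixes κ = mg/ℏ² = 2.435.
Then E = −ℏ²κ²/(2m) = −mg²/(2ℏ²) = -5.929.

E = -5.93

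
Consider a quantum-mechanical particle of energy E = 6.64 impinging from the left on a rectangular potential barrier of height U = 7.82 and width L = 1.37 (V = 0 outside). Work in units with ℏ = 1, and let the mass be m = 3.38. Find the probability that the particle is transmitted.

Since E < U the interior solution is evanescent with decay constant κ = √(2m(U − E))/ℏ = 2.824.
κL = 3.869, sinh(κL) = 23.94.
The exact tunnelling result is T⁻¹ = 1 + U² sinh²(κL) / [4E(U − E)] = 1120, so T = 0.000893.

T = 0.000893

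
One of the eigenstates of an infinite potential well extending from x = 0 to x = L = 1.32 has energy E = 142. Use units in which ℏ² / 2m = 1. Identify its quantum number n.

n = 5

For an infinite well E_n = n²π²ℏ²/(2mL²), so n = (L/πℏ)√(2mE).
n = (1.32/π) × √(2 × 0.5 × 142) = 5.007 → n = 5.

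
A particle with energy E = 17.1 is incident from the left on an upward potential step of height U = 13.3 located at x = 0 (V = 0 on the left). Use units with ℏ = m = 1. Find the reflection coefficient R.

The wavenumbers are k₁ = √(2mE)/ℏ = 5.848 on the left and k₂ = √(2m(E − U))/ℏ = 2.757 on the right.
Continuity of ψ and ψ′ at the step yields the reflection amplitude r = (k₁ − k₂)/(k₁ + k₂) = 0.3592; thus R = |r|² = 0.1291, T = 0.8709.

R = 0.129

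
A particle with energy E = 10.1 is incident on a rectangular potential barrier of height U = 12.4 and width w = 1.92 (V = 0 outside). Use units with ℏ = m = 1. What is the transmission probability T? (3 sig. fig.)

E < U: inside the barrier ψ ∝ e^{±κx} with κ = √(2m(U − E))/ℏ = 2.145.
κw = 4.118, sinh(κw) = 30.71.
The exact tunnelling result is T⁻¹ = 1 + U² sinh²(κw) / [4E(U − E)] = 1561, so T = 0.000640.

T = 0.000640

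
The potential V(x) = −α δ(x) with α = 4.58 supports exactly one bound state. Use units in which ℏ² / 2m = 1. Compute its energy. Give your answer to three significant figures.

E = -5.24

The bound state is ψ(x) = √κ e^{−κ|x|}. The derivative jump ψ'(0⁺) − ψ'(0⁻) = −(2mα/ℏ²)ψ(0) fixes κ = mα/ℏ² = 2.290.
Then E = −ℏ²κ²/(2m) = −mα²/(2ℏ²) = -5.244.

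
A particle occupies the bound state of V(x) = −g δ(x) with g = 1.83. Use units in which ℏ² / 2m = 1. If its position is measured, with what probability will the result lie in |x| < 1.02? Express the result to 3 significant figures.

P = 0.845

The normalised bound state is ψ = √κ e^{−κ|x|} with κ = mg/ℏ² = 0.9150.
P(|x| < d) = ∫_{−d}^{d} κ e^{−2κ|x|} dx = 1 − e^{−2κd} = 1 − e^{−1.867} = 0.8454.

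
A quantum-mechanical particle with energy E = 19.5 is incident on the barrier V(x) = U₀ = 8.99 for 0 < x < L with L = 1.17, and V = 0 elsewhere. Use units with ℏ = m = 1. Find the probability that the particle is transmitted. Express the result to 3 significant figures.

T = 0.941

E > U₀: inside the barrier k₂ = √(2m(E − U₀))/ℏ = 4.585, k₂L = 5.364.
T = [1 + U₀² sin²(k₂L) / (4E(E − U₀))]⁻¹ = 1/1.062 = 0.941.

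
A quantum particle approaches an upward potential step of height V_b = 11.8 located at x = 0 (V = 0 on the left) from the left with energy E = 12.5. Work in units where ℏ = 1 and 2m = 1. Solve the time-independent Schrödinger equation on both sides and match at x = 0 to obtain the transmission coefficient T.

T = 0.619

On each side the TISE gives plane waves with k = √(2m(E − V))/ℏ: k₁ = √(2·½·12.5) = 3.536, k₂ = √(2·½·0.7) = 0.8367.
Matching ψ and ψ′ at x = 0 gives r = (k₁ − k₂)/(k₁ + k₂), so R = r² = 0.3810 and T = 1 − R = 0.6190.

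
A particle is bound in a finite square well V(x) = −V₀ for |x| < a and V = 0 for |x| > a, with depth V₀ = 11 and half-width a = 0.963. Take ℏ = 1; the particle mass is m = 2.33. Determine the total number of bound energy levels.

N = 5

The dimensionless depth is z₀ = a√(2mV₀)/ℏ = 0.963 × √(51.26) = 6.895.
The even/odd transcendental equations gain one root per π/2 in z₀, giving N = 1 + ⌊2z₀/π⌋ = 1 + ⌊4.389⌋ = 5.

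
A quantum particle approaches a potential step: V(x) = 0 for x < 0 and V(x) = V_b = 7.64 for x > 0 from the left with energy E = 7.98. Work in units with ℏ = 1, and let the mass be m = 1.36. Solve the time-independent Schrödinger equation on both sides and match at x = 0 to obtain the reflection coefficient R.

R = 0.433

On each side the TISE gives plane waves with k = √(2m(E − V))/ℏ: k₁ = √(2·1.36·7.98) = 4.659, k₂ = √(2·1.36·0.34) = 0.9617.
Continuity of ψ and ψ′ at the step yields the reflection amplitude r = (k₁ − k₂)/(k₁ + k₂) = 0.6578; thus R = |r|² = 0.4327, T = 0.5673.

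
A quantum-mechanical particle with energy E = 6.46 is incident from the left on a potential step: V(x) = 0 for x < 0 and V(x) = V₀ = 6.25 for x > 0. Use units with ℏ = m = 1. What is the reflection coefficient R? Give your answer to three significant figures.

R = 0.482

The wavenumbers are k₁ = √(2mE)/ℏ = 3.594 on the left and k₂ = √(2m(E − V₀))/ℏ = 0.6481 on the right.
Matching ψ and ψ′ at x = 0 gives r = (k₁ − k₂)/(k₁ + k₂), so R = r² = 0.4823 and T = 1 − R = 0.5177.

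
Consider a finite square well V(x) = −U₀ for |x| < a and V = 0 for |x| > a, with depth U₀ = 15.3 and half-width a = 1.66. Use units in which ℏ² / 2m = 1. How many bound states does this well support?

Define the well-strength parameter z₀ = (a/ℏ)√(2mU₀) = 1.66 × √(2·0.5·15.3) = 6.493.
A new bound state (alternating even/odd) appears each time z₀ passes a multiple of π/2, so N = ⌊2z₀/π⌋ + 1 = ⌊4.134⌋ + 1 = 5.

N = 5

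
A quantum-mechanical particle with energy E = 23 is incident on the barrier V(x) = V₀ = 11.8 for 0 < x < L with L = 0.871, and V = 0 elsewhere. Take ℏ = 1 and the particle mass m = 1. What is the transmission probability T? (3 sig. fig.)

Above the barrier the interior wavenumber is k₂ = √(2m(E − V₀))/ℏ = 4.733, giving phase k₂L = 4.122.
Matching at both interfaces gives T⁻¹ = 1 + V₀² sin²(k₂L) / [4E(E − V₀)] = 1.093, hence T = 0.915.

T = 0.915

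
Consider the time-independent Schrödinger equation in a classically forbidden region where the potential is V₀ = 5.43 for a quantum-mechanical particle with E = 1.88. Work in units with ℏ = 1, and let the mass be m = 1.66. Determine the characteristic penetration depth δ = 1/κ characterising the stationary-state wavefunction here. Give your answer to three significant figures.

Since E < V₀ the TISE in this region is ψ'' = κ²ψ with κ = √(2m(V₀ − E))/ℏ.
κ = √(2 × 1.66 × 3.55) = 3.433. The penetration depth is δ = 1/κ = 0.291.

δ = 0.291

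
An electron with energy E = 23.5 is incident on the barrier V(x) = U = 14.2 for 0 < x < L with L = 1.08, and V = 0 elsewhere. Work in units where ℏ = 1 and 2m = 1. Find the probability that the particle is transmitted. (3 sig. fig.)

T = 0.995

E > U: inside the barrier k₂ = √(2m(E − U))/ℏ = 3.050, k₂L = 3.294.
T = [1 + U² sin²(k₂L) / (4E(E − U))]⁻¹ = 1/1.005 = 0.995.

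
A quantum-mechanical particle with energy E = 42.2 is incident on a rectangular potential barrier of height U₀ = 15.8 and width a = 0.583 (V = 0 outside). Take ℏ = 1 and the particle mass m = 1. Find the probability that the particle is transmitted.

Above the barrier the interior wavenumber is k₂ = √(2m(E − U₀))/ℏ = 7.266, giving phase k₂a = 4.236.
T = [1 + U₀² sin²(k₂a) / (4E(E − U₀))]⁻¹ = 1/1.044 = 0.958.

T = 0.958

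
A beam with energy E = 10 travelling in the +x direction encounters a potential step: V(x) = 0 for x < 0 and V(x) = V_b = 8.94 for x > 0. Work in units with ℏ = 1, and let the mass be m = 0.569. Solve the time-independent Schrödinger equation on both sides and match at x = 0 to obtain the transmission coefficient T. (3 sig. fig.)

T = 0.741

The wavenumbers are k₁ = √(2mE)/ℏ = 3.373 on the left and k₂ = √(2m(E − V_b))/ℏ = 1.098 on the right.
Continuity of ψ and ψ′ at the step yields the reflection amplitude r = (k₁ − k₂)/(k₁ + k₂) = 0.5088; thus R = |r|² = 0.2589, T = 0.7411.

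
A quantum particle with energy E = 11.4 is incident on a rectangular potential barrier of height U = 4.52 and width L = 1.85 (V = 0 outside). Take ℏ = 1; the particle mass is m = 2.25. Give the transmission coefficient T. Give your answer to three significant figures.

E > U: inside the barrier k₂ = √(2m(E − U))/ℏ = 5.564, k₂L = 10.29.
T = [1 + U² sin²(k₂L) / (4E(E − U))]⁻¹ = 1/1.038 = 0.963.

T = 0.963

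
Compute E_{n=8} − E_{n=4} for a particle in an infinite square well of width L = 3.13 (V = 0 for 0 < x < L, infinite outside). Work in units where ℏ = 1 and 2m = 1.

ΔE = 48.4

E_n = n²π²ℏ²/(2mL²), so ΔE = (8² − 4²) π²ℏ²/(2mL²).
ΔE = 48 × π² / (2 × 0.5 × 3.13²) = 48.36.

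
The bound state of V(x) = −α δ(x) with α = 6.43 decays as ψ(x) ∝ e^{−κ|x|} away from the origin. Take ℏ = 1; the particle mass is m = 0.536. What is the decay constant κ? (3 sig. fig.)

Integrating the TISE across x = 0 gives the cusp condition ψ'(0⁺) − ψ'(0⁻) = −(2mα/ℏ²)ψ(0).
With ψ ∝ e^{−κ|x|} this yields −2κ = −2mα/ℏ², so κ = mα/ℏ² = 3.446.

κ = 3.45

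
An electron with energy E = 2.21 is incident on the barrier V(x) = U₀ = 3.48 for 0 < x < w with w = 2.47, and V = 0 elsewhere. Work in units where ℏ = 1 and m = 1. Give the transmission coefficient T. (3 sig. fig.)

E < U₀: inside the barrier ψ ∝ e^{±κx} with κ = √(2m(U₀ − E))/ℏ = 1.594.
κw = 3.937, sinh(κw) = 25.61.
Matching ψ, ψ′ at both faces gives T = [1 + U₀² sinh²(κw) / (4E(U₀ − E))]⁻¹ = 1/708.5 = 0.00141.

T = 0.00141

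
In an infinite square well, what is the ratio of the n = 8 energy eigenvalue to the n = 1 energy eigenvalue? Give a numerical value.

E_n = n²π²ℏ²/(2mL²) so the ratio is n₂²/n₁² = 64/1 = 64.

64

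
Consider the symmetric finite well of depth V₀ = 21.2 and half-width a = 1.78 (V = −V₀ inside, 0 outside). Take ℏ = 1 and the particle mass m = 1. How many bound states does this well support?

N = 8

Define the well-strength parameter z₀ = (a/ℏ)√(2mV₀) = 1.78 × √(2·1·21.2) = 11.59.
A new bound state (alternating even/odd) appears each time z₀ passes a multiple of π/2, so N = ⌊2z₀/π⌋ + 1 = ⌊7.379⌋ + 1 = 8.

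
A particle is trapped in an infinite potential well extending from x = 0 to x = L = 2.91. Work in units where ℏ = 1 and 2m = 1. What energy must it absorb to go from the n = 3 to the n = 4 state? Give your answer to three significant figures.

E_n = n²π²ℏ²/(2mL²), so ΔE = (4² − 3²) π²ℏ²/(2mL²).
ΔE = 7 × π² / (2 × 0.5 × 2.91²) = 8.159.

ΔE = 8.16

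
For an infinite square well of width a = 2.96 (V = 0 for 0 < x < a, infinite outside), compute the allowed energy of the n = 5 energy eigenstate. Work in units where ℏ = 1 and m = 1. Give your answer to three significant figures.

E = 14.1

Requiring ψ(0) = ψ(a) = 0 quantises k = nπ/a, hence E_n = ℏ²k²/2m = n²π²ℏ²/(2ma²).
E_5 = 5² × π² / (2 × 1 × 2.96²) = 14.08.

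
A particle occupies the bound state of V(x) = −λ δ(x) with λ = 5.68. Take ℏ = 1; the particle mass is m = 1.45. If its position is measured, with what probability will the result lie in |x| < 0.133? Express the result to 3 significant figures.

The normalised bound state is ψ = √κ e^{−κ|x|} with κ = mλ/ℏ² = 8.236.
P(|x| < d) = ∫_{−d}^{d} κ e^{−2κ|x|} dx = 1 − e^{−2κd} = 1 − e^{−2.191} = 0.8882.

P = 0.888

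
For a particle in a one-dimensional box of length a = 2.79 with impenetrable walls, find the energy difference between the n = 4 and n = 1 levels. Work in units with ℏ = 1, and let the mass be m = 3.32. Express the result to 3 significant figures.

E_n = n²π²ℏ²/(2ma²), so ΔE = (4² − 1²) π²ℏ²/(2ma²).
ΔE = 15 × π² / (2 × 3.32 × 2.79²) = 2.864.

ΔE = 2.86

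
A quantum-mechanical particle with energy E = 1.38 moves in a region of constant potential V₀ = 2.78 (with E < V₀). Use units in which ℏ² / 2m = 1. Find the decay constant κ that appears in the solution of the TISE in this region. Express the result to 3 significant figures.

Since E < V₀ the TISE in this region is ψ'' = κ²ψ with κ = √(2m(V₀ − E))/ℏ.
κ = √(2 × 0.5 × 1.4) = 1.183.

κ = 1.18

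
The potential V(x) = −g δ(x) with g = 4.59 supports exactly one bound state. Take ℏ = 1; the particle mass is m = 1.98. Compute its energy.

E = -20.9

The bound state is ψ(x) = √κ e^{−κ|x|}. The derivative jump ψ'(0⁺) − ψ'(0⁻) = −(2mg/ℏ²)ψ(0) fixes κ = mg/ℏ² = 9.088.
Then E = −ℏ²κ²/(2m) = −mg²/(2ℏ²) = -20.86.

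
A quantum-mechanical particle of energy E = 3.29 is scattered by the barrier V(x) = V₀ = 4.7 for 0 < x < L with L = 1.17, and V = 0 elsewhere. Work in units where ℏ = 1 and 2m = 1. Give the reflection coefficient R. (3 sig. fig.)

Since E < V₀ the interior solution is evanescent with decay constant κ = √(2m(V₀ − E))/ℏ = 1.187.
κL = 1.389, sinh(κL) = 1.881.
Matching ψ, ψ′ at both faces gives T = [1 + V₀² sinh²(κL) / (4E(V₀ − E))]⁻¹ = 1/5.214 = 0.192.
R = 1 − T = 0.808.

R = 0.808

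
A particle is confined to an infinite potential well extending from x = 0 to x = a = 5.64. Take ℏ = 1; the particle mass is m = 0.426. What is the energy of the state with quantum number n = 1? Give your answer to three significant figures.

Requiring ψ(0) = ψ(a) = 0 quantises k = nπ/a, hence E_n = ℏ²k²/2m = n²π²ℏ²/(2ma²).
E_1 = 1² × π² / (2 × 0.426 × 5.64²) = 0.3642.

E = 0.364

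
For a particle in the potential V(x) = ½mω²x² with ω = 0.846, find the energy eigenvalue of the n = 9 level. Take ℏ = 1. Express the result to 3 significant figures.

Using E_n = (n + ½)ℏω: E_9 = 9.5 × 0.846 = 8.037.

E = 8.04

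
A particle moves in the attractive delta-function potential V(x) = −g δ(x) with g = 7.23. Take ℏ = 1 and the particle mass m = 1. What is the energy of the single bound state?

E = -26.1

For x ≠ 0 the bound state is ψ ∝ e^{−κ|x|}; integrating the TISE across the delta gives the cusp condition 2κ = 2mg/ℏ², so κ = 7.230.
Then E = −ℏ²κ²/(2m) = −mg²/(2ℏ²) = -26.14.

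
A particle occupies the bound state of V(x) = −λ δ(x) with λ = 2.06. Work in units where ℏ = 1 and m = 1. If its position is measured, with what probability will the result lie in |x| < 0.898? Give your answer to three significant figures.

The normalised bound state is ψ = √κ e^{−κ|x|} with κ = mλ/ℏ² = 2.060.
P(|x| < d) = ∫_{−d}^{d} κ e^{−2κ|x|} dx = 1 − e^{−2κd} = 1 − e^{−3.700} = 0.9753.

P = 0.975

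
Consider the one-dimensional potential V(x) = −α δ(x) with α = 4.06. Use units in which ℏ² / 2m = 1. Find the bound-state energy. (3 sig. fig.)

The bound state is ψ(x) = √κ e^{−κ|x|}. The derivative jump ψ'(0⁺) − ψ'(0⁻) = −(2mα/ℏ²)ψ(0) fixes κ = mα/ℏ² = 2.030.
Then E = −ℏ²κ²/(2m) = −mα²/(2ℏ²) = -4.121.

E = -4.12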